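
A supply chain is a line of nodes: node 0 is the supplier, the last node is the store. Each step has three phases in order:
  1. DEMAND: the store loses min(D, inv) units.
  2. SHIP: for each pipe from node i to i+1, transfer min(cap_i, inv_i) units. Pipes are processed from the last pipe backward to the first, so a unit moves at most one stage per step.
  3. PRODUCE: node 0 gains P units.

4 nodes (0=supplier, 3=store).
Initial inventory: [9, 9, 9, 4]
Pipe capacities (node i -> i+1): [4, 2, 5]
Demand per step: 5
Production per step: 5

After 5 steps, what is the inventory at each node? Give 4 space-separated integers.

Step 1: demand=5,sold=4 ship[2->3]=5 ship[1->2]=2 ship[0->1]=4 prod=5 -> inv=[10 11 6 5]
Step 2: demand=5,sold=5 ship[2->3]=5 ship[1->2]=2 ship[0->1]=4 prod=5 -> inv=[11 13 3 5]
Step 3: demand=5,sold=5 ship[2->3]=3 ship[1->2]=2 ship[0->1]=4 prod=5 -> inv=[12 15 2 3]
Step 4: demand=5,sold=3 ship[2->3]=2 ship[1->2]=2 ship[0->1]=4 prod=5 -> inv=[13 17 2 2]
Step 5: demand=5,sold=2 ship[2->3]=2 ship[1->2]=2 ship[0->1]=4 prod=5 -> inv=[14 19 2 2]

14 19 2 2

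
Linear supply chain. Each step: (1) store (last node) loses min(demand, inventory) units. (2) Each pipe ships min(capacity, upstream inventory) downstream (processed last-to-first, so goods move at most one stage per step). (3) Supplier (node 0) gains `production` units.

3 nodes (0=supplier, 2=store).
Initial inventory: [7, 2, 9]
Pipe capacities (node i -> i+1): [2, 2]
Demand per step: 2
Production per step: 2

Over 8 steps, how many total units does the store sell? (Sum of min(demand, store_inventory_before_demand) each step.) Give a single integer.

Answer: 16

Derivation:
Step 1: sold=2 (running total=2) -> [7 2 9]
Step 2: sold=2 (running total=4) -> [7 2 9]
Step 3: sold=2 (running total=6) -> [7 2 9]
Step 4: sold=2 (running total=8) -> [7 2 9]
Step 5: sold=2 (running total=10) -> [7 2 9]
Step 6: sold=2 (running total=12) -> [7 2 9]
Step 7: sold=2 (running total=14) -> [7 2 9]
Step 8: sold=2 (running total=16) -> [7 2 9]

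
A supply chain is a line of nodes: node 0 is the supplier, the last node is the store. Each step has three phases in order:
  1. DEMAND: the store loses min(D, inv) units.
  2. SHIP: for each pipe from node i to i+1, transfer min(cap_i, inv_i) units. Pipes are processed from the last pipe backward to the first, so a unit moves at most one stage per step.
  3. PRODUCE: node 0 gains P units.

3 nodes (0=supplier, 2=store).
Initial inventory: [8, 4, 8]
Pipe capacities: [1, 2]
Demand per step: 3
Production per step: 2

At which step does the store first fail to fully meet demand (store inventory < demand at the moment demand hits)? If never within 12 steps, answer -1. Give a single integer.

Step 1: demand=3,sold=3 ship[1->2]=2 ship[0->1]=1 prod=2 -> [9 3 7]
Step 2: demand=3,sold=3 ship[1->2]=2 ship[0->1]=1 prod=2 -> [10 2 6]
Step 3: demand=3,sold=3 ship[1->2]=2 ship[0->1]=1 prod=2 -> [11 1 5]
Step 4: demand=3,sold=3 ship[1->2]=1 ship[0->1]=1 prod=2 -> [12 1 3]
Step 5: demand=3,sold=3 ship[1->2]=1 ship[0->1]=1 prod=2 -> [13 1 1]
Step 6: demand=3,sold=1 ship[1->2]=1 ship[0->1]=1 prod=2 -> [14 1 1]
Step 7: demand=3,sold=1 ship[1->2]=1 ship[0->1]=1 prod=2 -> [15 1 1]
Step 8: demand=3,sold=1 ship[1->2]=1 ship[0->1]=1 prod=2 -> [16 1 1]
Step 9: demand=3,sold=1 ship[1->2]=1 ship[0->1]=1 prod=2 -> [17 1 1]
Step 10: demand=3,sold=1 ship[1->2]=1 ship[0->1]=1 prod=2 -> [18 1 1]
Step 11: demand=3,sold=1 ship[1->2]=1 ship[0->1]=1 prod=2 -> [19 1 1]
Step 12: demand=3,sold=1 ship[1->2]=1 ship[0->1]=1 prod=2 -> [20 1 1]
First stockout at step 6

6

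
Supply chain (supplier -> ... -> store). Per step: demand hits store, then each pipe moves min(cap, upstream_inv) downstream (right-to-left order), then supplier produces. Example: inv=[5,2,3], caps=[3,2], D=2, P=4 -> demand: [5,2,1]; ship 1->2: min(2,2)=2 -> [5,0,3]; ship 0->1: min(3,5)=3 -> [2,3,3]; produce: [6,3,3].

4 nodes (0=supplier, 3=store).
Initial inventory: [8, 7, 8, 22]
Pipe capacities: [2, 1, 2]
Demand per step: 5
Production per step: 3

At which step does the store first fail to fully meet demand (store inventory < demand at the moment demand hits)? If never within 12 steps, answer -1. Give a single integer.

Step 1: demand=5,sold=5 ship[2->3]=2 ship[1->2]=1 ship[0->1]=2 prod=3 -> [9 8 7 19]
Step 2: demand=5,sold=5 ship[2->3]=2 ship[1->2]=1 ship[0->1]=2 prod=3 -> [10 9 6 16]
Step 3: demand=5,sold=5 ship[2->3]=2 ship[1->2]=1 ship[0->1]=2 prod=3 -> [11 10 5 13]
Step 4: demand=5,sold=5 ship[2->3]=2 ship[1->2]=1 ship[0->1]=2 prod=3 -> [12 11 4 10]
Step 5: demand=5,sold=5 ship[2->3]=2 ship[1->2]=1 ship[0->1]=2 prod=3 -> [13 12 3 7]
Step 6: demand=5,sold=5 ship[2->3]=2 ship[1->2]=1 ship[0->1]=2 prod=3 -> [14 13 2 4]
Step 7: demand=5,sold=4 ship[2->3]=2 ship[1->2]=1 ship[0->1]=2 prod=3 -> [15 14 1 2]
Step 8: demand=5,sold=2 ship[2->3]=1 ship[1->2]=1 ship[0->1]=2 prod=3 -> [16 15 1 1]
Step 9: demand=5,sold=1 ship[2->3]=1 ship[1->2]=1 ship[0->1]=2 prod=3 -> [17 16 1 1]
Step 10: demand=5,sold=1 ship[2->3]=1 ship[1->2]=1 ship[0->1]=2 prod=3 -> [18 17 1 1]
Step 11: demand=5,sold=1 ship[2->3]=1 ship[1->2]=1 ship[0->1]=2 prod=3 -> [19 18 1 1]
Step 12: demand=5,sold=1 ship[2->3]=1 ship[1->2]=1 ship[0->1]=2 prod=3 -> [20 19 1 1]
First stockout at step 7

7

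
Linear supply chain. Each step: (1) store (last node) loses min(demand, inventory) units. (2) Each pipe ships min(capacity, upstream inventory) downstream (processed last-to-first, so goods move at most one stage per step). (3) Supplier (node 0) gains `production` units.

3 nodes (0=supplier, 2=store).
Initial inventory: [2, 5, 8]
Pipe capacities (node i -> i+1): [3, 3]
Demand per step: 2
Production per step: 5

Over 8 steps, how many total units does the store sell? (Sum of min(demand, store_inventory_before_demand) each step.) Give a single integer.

Step 1: sold=2 (running total=2) -> [5 4 9]
Step 2: sold=2 (running total=4) -> [7 4 10]
Step 3: sold=2 (running total=6) -> [9 4 11]
Step 4: sold=2 (running total=8) -> [11 4 12]
Step 5: sold=2 (running total=10) -> [13 4 13]
Step 6: sold=2 (running total=12) -> [15 4 14]
Step 7: sold=2 (running total=14) -> [17 4 15]
Step 8: sold=2 (running total=16) -> [19 4 16]

Answer: 16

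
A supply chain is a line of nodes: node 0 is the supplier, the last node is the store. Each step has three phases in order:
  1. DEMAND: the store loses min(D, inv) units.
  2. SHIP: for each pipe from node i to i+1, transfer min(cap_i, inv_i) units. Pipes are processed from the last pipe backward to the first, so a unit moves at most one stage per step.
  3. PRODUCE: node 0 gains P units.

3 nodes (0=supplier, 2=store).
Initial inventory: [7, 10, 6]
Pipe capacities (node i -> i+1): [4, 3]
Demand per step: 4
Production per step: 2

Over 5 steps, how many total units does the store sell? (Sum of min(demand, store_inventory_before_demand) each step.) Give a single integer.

Answer: 18

Derivation:
Step 1: sold=4 (running total=4) -> [5 11 5]
Step 2: sold=4 (running total=8) -> [3 12 4]
Step 3: sold=4 (running total=12) -> [2 12 3]
Step 4: sold=3 (running total=15) -> [2 11 3]
Step 5: sold=3 (running total=18) -> [2 10 3]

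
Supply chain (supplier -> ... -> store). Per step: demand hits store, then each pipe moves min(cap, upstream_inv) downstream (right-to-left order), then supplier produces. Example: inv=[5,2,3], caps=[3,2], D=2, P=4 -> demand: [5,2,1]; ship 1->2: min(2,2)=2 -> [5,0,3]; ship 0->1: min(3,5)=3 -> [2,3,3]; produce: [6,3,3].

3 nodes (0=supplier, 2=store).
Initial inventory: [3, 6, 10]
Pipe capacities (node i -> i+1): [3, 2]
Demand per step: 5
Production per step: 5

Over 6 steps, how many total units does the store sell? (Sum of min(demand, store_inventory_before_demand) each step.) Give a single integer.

Step 1: sold=5 (running total=5) -> [5 7 7]
Step 2: sold=5 (running total=10) -> [7 8 4]
Step 3: sold=4 (running total=14) -> [9 9 2]
Step 4: sold=2 (running total=16) -> [11 10 2]
Step 5: sold=2 (running total=18) -> [13 11 2]
Step 6: sold=2 (running total=20) -> [15 12 2]

Answer: 20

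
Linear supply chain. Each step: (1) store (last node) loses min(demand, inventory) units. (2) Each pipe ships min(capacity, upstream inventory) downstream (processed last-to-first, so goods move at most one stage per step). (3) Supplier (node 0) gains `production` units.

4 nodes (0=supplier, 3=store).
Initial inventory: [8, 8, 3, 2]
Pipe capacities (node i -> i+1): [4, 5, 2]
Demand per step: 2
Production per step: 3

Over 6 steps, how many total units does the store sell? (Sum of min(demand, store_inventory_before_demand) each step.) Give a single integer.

Step 1: sold=2 (running total=2) -> [7 7 6 2]
Step 2: sold=2 (running total=4) -> [6 6 9 2]
Step 3: sold=2 (running total=6) -> [5 5 12 2]
Step 4: sold=2 (running total=8) -> [4 4 15 2]
Step 5: sold=2 (running total=10) -> [3 4 17 2]
Step 6: sold=2 (running total=12) -> [3 3 19 2]

Answer: 12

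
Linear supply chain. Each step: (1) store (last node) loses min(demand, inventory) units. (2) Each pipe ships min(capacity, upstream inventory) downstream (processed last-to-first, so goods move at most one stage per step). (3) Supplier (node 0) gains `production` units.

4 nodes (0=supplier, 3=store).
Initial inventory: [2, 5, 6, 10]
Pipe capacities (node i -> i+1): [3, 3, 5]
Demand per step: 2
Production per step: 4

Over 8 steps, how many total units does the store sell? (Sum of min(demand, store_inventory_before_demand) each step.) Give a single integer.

Answer: 16

Derivation:
Step 1: sold=2 (running total=2) -> [4 4 4 13]
Step 2: sold=2 (running total=4) -> [5 4 3 15]
Step 3: sold=2 (running total=6) -> [6 4 3 16]
Step 4: sold=2 (running total=8) -> [7 4 3 17]
Step 5: sold=2 (running total=10) -> [8 4 3 18]
Step 6: sold=2 (running total=12) -> [9 4 3 19]
Step 7: sold=2 (running total=14) -> [10 4 3 20]
Step 8: sold=2 (running total=16) -> [11 4 3 21]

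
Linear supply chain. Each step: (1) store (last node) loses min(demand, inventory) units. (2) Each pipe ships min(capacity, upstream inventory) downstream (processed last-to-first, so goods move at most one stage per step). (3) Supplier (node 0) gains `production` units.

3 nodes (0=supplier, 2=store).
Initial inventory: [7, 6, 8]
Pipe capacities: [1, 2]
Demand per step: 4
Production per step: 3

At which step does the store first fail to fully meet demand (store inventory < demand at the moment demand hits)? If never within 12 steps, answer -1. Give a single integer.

Step 1: demand=4,sold=4 ship[1->2]=2 ship[0->1]=1 prod=3 -> [9 5 6]
Step 2: demand=4,sold=4 ship[1->2]=2 ship[0->1]=1 prod=3 -> [11 4 4]
Step 3: demand=4,sold=4 ship[1->2]=2 ship[0->1]=1 prod=3 -> [13 3 2]
Step 4: demand=4,sold=2 ship[1->2]=2 ship[0->1]=1 prod=3 -> [15 2 2]
Step 5: demand=4,sold=2 ship[1->2]=2 ship[0->1]=1 prod=3 -> [17 1 2]
Step 6: demand=4,sold=2 ship[1->2]=1 ship[0->1]=1 prod=3 -> [19 1 1]
Step 7: demand=4,sold=1 ship[1->2]=1 ship[0->1]=1 prod=3 -> [21 1 1]
Step 8: demand=4,sold=1 ship[1->2]=1 ship[0->1]=1 prod=3 -> [23 1 1]
Step 9: demand=4,sold=1 ship[1->2]=1 ship[0->1]=1 prod=3 -> [25 1 1]
Step 10: demand=4,sold=1 ship[1->2]=1 ship[0->1]=1 prod=3 -> [27 1 1]
Step 11: demand=4,sold=1 ship[1->2]=1 ship[0->1]=1 prod=3 -> [29 1 1]
Step 12: demand=4,sold=1 ship[1->2]=1 ship[0->1]=1 prod=3 -> [31 1 1]
First stockout at step 4

4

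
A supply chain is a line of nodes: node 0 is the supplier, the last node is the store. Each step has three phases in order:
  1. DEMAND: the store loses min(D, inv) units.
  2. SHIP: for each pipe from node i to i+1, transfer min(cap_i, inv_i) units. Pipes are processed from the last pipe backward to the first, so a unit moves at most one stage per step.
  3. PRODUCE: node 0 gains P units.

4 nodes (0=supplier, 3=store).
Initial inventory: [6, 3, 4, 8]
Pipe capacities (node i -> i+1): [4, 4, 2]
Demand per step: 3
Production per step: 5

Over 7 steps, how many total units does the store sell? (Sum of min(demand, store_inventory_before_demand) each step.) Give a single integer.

Step 1: sold=3 (running total=3) -> [7 4 5 7]
Step 2: sold=3 (running total=6) -> [8 4 7 6]
Step 3: sold=3 (running total=9) -> [9 4 9 5]
Step 4: sold=3 (running total=12) -> [10 4 11 4]
Step 5: sold=3 (running total=15) -> [11 4 13 3]
Step 6: sold=3 (running total=18) -> [12 4 15 2]
Step 7: sold=2 (running total=20) -> [13 4 17 2]

Answer: 20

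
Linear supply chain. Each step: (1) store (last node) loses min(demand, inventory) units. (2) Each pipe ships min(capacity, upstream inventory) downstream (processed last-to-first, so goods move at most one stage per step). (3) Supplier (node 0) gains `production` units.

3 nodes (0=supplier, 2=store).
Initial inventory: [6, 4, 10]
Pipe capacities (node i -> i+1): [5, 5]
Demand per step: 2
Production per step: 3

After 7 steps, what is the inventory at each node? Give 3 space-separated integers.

Step 1: demand=2,sold=2 ship[1->2]=4 ship[0->1]=5 prod=3 -> inv=[4 5 12]
Step 2: demand=2,sold=2 ship[1->2]=5 ship[0->1]=4 prod=3 -> inv=[3 4 15]
Step 3: demand=2,sold=2 ship[1->2]=4 ship[0->1]=3 prod=3 -> inv=[3 3 17]
Step 4: demand=2,sold=2 ship[1->2]=3 ship[0->1]=3 prod=3 -> inv=[3 3 18]
Step 5: demand=2,sold=2 ship[1->2]=3 ship[0->1]=3 prod=3 -> inv=[3 3 19]
Step 6: demand=2,sold=2 ship[1->2]=3 ship[0->1]=3 prod=3 -> inv=[3 3 20]
Step 7: demand=2,sold=2 ship[1->2]=3 ship[0->1]=3 prod=3 -> inv=[3 3 21]

3 3 21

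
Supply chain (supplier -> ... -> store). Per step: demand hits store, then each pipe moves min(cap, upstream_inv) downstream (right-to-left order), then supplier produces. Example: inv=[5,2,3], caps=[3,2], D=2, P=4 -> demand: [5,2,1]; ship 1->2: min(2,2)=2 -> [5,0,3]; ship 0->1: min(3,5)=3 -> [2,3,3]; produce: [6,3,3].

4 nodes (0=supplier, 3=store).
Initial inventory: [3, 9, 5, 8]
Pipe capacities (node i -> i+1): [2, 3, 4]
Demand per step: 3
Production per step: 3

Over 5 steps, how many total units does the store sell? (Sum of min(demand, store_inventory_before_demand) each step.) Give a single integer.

Step 1: sold=3 (running total=3) -> [4 8 4 9]
Step 2: sold=3 (running total=6) -> [5 7 3 10]
Step 3: sold=3 (running total=9) -> [6 6 3 10]
Step 4: sold=3 (running total=12) -> [7 5 3 10]
Step 5: sold=3 (running total=15) -> [8 4 3 10]

Answer: 15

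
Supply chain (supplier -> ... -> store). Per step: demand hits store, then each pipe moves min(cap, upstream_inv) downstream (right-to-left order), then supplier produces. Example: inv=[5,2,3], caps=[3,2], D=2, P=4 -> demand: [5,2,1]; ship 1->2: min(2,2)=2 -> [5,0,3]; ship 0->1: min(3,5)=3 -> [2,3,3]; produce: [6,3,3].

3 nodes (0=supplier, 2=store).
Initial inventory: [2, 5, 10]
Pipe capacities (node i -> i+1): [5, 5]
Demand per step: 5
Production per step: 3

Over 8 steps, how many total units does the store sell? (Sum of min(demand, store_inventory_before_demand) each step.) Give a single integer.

Answer: 32

Derivation:
Step 1: sold=5 (running total=5) -> [3 2 10]
Step 2: sold=5 (running total=10) -> [3 3 7]
Step 3: sold=5 (running total=15) -> [3 3 5]
Step 4: sold=5 (running total=20) -> [3 3 3]
Step 5: sold=3 (running total=23) -> [3 3 3]
Step 6: sold=3 (running total=26) -> [3 3 3]
Step 7: sold=3 (running total=29) -> [3 3 3]
Step 8: sold=3 (running total=32) -> [3 3 3]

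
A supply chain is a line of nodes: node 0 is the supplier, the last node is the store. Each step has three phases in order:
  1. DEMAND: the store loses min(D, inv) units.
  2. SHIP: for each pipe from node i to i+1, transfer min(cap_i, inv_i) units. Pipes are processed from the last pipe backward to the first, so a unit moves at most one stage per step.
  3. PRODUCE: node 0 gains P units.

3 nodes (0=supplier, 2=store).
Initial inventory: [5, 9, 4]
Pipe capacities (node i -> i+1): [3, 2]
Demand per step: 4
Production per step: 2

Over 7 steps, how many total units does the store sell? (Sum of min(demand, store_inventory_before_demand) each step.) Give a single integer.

Step 1: sold=4 (running total=4) -> [4 10 2]
Step 2: sold=2 (running total=6) -> [3 11 2]
Step 3: sold=2 (running total=8) -> [2 12 2]
Step 4: sold=2 (running total=10) -> [2 12 2]
Step 5: sold=2 (running total=12) -> [2 12 2]
Step 6: sold=2 (running total=14) -> [2 12 2]
Step 7: sold=2 (running total=16) -> [2 12 2]

Answer: 16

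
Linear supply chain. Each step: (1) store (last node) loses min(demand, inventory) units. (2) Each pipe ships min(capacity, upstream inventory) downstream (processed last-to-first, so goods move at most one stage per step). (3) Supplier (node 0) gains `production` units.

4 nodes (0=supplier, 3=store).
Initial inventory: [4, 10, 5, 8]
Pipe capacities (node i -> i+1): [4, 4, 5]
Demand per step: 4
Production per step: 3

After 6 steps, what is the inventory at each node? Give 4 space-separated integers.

Step 1: demand=4,sold=4 ship[2->3]=5 ship[1->2]=4 ship[0->1]=4 prod=3 -> inv=[3 10 4 9]
Step 2: demand=4,sold=4 ship[2->3]=4 ship[1->2]=4 ship[0->1]=3 prod=3 -> inv=[3 9 4 9]
Step 3: demand=4,sold=4 ship[2->3]=4 ship[1->2]=4 ship[0->1]=3 prod=3 -> inv=[3 8 4 9]
Step 4: demand=4,sold=4 ship[2->3]=4 ship[1->2]=4 ship[0->1]=3 prod=3 -> inv=[3 7 4 9]
Step 5: demand=4,sold=4 ship[2->3]=4 ship[1->2]=4 ship[0->1]=3 prod=3 -> inv=[3 6 4 9]
Step 6: demand=4,sold=4 ship[2->3]=4 ship[1->2]=4 ship[0->1]=3 prod=3 -> inv=[3 5 4 9]

3 5 4 9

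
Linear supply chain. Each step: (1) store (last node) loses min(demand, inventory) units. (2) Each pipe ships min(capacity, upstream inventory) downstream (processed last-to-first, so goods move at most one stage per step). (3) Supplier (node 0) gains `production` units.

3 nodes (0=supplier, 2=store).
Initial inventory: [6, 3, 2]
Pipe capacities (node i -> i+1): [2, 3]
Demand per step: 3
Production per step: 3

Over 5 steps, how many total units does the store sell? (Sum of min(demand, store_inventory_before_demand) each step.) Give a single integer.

Answer: 11

Derivation:
Step 1: sold=2 (running total=2) -> [7 2 3]
Step 2: sold=3 (running total=5) -> [8 2 2]
Step 3: sold=2 (running total=7) -> [9 2 2]
Step 4: sold=2 (running total=9) -> [10 2 2]
Step 5: sold=2 (running total=11) -> [11 2 2]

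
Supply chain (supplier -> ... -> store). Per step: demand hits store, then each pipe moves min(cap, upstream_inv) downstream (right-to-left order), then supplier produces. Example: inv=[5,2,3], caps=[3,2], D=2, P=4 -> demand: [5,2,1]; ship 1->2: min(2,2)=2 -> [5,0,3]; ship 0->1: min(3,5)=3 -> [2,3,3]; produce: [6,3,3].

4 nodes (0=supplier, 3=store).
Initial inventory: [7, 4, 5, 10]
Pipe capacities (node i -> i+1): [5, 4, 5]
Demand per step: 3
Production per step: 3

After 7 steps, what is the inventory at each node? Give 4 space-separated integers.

Step 1: demand=3,sold=3 ship[2->3]=5 ship[1->2]=4 ship[0->1]=5 prod=3 -> inv=[5 5 4 12]
Step 2: demand=3,sold=3 ship[2->3]=4 ship[1->2]=4 ship[0->1]=5 prod=3 -> inv=[3 6 4 13]
Step 3: demand=3,sold=3 ship[2->3]=4 ship[1->2]=4 ship[0->1]=3 prod=3 -> inv=[3 5 4 14]
Step 4: demand=3,sold=3 ship[2->3]=4 ship[1->2]=4 ship[0->1]=3 prod=3 -> inv=[3 4 4 15]
Step 5: demand=3,sold=3 ship[2->3]=4 ship[1->2]=4 ship[0->1]=3 prod=3 -> inv=[3 3 4 16]
Step 6: demand=3,sold=3 ship[2->3]=4 ship[1->2]=3 ship[0->1]=3 prod=3 -> inv=[3 3 3 17]
Step 7: demand=3,sold=3 ship[2->3]=3 ship[1->2]=3 ship[0->1]=3 prod=3 -> inv=[3 3 3 17]

3 3 3 17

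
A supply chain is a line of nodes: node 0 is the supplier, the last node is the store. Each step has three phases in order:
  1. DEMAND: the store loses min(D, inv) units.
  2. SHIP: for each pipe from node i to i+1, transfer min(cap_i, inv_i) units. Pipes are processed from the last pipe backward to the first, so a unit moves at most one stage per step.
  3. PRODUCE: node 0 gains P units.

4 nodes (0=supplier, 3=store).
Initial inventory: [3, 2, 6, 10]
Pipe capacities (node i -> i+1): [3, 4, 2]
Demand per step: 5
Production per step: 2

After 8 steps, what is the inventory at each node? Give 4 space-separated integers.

Step 1: demand=5,sold=5 ship[2->3]=2 ship[1->2]=2 ship[0->1]=3 prod=2 -> inv=[2 3 6 7]
Step 2: demand=5,sold=5 ship[2->3]=2 ship[1->2]=3 ship[0->1]=2 prod=2 -> inv=[2 2 7 4]
Step 3: demand=5,sold=4 ship[2->3]=2 ship[1->2]=2 ship[0->1]=2 prod=2 -> inv=[2 2 7 2]
Step 4: demand=5,sold=2 ship[2->3]=2 ship[1->2]=2 ship[0->1]=2 prod=2 -> inv=[2 2 7 2]
Step 5: demand=5,sold=2 ship[2->3]=2 ship[1->2]=2 ship[0->1]=2 prod=2 -> inv=[2 2 7 2]
Step 6: demand=5,sold=2 ship[2->3]=2 ship[1->2]=2 ship[0->1]=2 prod=2 -> inv=[2 2 7 2]
Step 7: demand=5,sold=2 ship[2->3]=2 ship[1->2]=2 ship[0->1]=2 prod=2 -> inv=[2 2 7 2]
Step 8: demand=5,sold=2 ship[2->3]=2 ship[1->2]=2 ship[0->1]=2 prod=2 -> inv=[2 2 7 2]

2 2 7 2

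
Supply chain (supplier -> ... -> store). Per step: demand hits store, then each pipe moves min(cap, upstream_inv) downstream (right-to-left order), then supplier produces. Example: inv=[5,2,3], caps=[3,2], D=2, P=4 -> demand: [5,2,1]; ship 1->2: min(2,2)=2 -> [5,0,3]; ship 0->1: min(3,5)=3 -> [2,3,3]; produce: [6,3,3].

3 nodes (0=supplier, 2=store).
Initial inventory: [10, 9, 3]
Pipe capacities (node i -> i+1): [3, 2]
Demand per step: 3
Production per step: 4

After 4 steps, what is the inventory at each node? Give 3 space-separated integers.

Step 1: demand=3,sold=3 ship[1->2]=2 ship[0->1]=3 prod=4 -> inv=[11 10 2]
Step 2: demand=3,sold=2 ship[1->2]=2 ship[0->1]=3 prod=4 -> inv=[12 11 2]
Step 3: demand=3,sold=2 ship[1->2]=2 ship[0->1]=3 prod=4 -> inv=[13 12 2]
Step 4: demand=3,sold=2 ship[1->2]=2 ship[0->1]=3 prod=4 -> inv=[14 13 2]

14 13 2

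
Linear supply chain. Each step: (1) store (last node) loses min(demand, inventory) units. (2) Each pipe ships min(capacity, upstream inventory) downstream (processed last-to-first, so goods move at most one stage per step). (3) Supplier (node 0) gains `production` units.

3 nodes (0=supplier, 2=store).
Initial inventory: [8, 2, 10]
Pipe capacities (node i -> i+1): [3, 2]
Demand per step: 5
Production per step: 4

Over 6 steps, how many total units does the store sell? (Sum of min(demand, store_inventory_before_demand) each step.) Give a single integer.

Step 1: sold=5 (running total=5) -> [9 3 7]
Step 2: sold=5 (running total=10) -> [10 4 4]
Step 3: sold=4 (running total=14) -> [11 5 2]
Step 4: sold=2 (running total=16) -> [12 6 2]
Step 5: sold=2 (running total=18) -> [13 7 2]
Step 6: sold=2 (running total=20) -> [14 8 2]

Answer: 20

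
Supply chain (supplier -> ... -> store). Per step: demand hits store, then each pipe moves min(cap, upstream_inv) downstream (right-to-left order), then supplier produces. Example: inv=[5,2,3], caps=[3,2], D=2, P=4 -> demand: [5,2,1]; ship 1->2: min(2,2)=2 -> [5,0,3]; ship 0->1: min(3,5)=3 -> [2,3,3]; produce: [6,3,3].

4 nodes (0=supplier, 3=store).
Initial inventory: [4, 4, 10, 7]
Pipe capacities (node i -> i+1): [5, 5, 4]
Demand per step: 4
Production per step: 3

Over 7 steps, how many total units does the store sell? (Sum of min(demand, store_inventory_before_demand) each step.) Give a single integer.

Answer: 28

Derivation:
Step 1: sold=4 (running total=4) -> [3 4 10 7]
Step 2: sold=4 (running total=8) -> [3 3 10 7]
Step 3: sold=4 (running total=12) -> [3 3 9 7]
Step 4: sold=4 (running total=16) -> [3 3 8 7]
Step 5: sold=4 (running total=20) -> [3 3 7 7]
Step 6: sold=4 (running total=24) -> [3 3 6 7]
Step 7: sold=4 (running total=28) -> [3 3 5 7]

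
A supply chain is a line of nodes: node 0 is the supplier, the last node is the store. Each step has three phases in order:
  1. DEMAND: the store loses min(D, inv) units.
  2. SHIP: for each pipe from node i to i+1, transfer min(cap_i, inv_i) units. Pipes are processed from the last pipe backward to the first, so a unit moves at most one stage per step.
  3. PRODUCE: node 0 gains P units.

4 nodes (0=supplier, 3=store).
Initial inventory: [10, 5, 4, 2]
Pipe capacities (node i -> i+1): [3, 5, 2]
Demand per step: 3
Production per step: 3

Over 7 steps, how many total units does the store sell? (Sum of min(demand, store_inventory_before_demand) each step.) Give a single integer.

Step 1: sold=2 (running total=2) -> [10 3 7 2]
Step 2: sold=2 (running total=4) -> [10 3 8 2]
Step 3: sold=2 (running total=6) -> [10 3 9 2]
Step 4: sold=2 (running total=8) -> [10 3 10 2]
Step 5: sold=2 (running total=10) -> [10 3 11 2]
Step 6: sold=2 (running total=12) -> [10 3 12 2]
Step 7: sold=2 (running total=14) -> [10 3 13 2]

Answer: 14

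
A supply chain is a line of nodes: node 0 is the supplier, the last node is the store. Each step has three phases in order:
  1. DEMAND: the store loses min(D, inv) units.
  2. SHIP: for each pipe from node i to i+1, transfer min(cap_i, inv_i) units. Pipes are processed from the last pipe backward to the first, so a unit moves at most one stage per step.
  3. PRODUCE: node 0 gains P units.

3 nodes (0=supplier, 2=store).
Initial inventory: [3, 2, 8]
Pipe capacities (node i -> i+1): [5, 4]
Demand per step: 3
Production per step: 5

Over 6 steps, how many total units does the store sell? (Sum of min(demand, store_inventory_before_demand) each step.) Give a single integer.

Step 1: sold=3 (running total=3) -> [5 3 7]
Step 2: sold=3 (running total=6) -> [5 5 7]
Step 3: sold=3 (running total=9) -> [5 6 8]
Step 4: sold=3 (running total=12) -> [5 7 9]
Step 5: sold=3 (running total=15) -> [5 8 10]
Step 6: sold=3 (running total=18) -> [5 9 11]

Answer: 18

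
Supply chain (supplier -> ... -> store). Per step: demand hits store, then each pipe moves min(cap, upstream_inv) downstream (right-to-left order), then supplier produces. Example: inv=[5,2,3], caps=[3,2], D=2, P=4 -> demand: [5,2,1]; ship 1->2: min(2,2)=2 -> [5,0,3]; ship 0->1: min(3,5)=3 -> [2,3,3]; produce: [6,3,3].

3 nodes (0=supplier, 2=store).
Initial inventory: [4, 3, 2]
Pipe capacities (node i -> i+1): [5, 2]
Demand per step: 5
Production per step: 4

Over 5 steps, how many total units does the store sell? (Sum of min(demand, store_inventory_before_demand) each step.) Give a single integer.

Step 1: sold=2 (running total=2) -> [4 5 2]
Step 2: sold=2 (running total=4) -> [4 7 2]
Step 3: sold=2 (running total=6) -> [4 9 2]
Step 4: sold=2 (running total=8) -> [4 11 2]
Step 5: sold=2 (running total=10) -> [4 13 2]

Answer: 10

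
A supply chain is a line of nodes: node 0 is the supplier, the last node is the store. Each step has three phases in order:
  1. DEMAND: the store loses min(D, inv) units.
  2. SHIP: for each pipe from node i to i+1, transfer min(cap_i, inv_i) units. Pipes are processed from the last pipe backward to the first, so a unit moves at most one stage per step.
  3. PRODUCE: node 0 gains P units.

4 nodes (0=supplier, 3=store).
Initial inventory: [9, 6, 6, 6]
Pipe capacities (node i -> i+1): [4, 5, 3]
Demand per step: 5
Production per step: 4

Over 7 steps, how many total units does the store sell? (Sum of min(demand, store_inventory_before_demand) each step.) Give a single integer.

Step 1: sold=5 (running total=5) -> [9 5 8 4]
Step 2: sold=4 (running total=9) -> [9 4 10 3]
Step 3: sold=3 (running total=12) -> [9 4 11 3]
Step 4: sold=3 (running total=15) -> [9 4 12 3]
Step 5: sold=3 (running total=18) -> [9 4 13 3]
Step 6: sold=3 (running total=21) -> [9 4 14 3]
Step 7: sold=3 (running total=24) -> [9 4 15 3]

Answer: 24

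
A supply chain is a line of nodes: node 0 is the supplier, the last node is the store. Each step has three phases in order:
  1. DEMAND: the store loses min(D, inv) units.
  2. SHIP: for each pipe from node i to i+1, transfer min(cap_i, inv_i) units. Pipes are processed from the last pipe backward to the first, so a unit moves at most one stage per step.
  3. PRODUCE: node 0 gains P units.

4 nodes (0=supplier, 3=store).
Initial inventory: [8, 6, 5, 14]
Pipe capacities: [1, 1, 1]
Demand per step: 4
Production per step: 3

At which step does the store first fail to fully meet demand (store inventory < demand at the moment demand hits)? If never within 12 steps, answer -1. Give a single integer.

Step 1: demand=4,sold=4 ship[2->3]=1 ship[1->2]=1 ship[0->1]=1 prod=3 -> [10 6 5 11]
Step 2: demand=4,sold=4 ship[2->3]=1 ship[1->2]=1 ship[0->1]=1 prod=3 -> [12 6 5 8]
Step 3: demand=4,sold=4 ship[2->3]=1 ship[1->2]=1 ship[0->1]=1 prod=3 -> [14 6 5 5]
Step 4: demand=4,sold=4 ship[2->3]=1 ship[1->2]=1 ship[0->1]=1 prod=3 -> [16 6 5 2]
Step 5: demand=4,sold=2 ship[2->3]=1 ship[1->2]=1 ship[0->1]=1 prod=3 -> [18 6 5 1]
Step 6: demand=4,sold=1 ship[2->3]=1 ship[1->2]=1 ship[0->1]=1 prod=3 -> [20 6 5 1]
Step 7: demand=4,sold=1 ship[2->3]=1 ship[1->2]=1 ship[0->1]=1 prod=3 -> [22 6 5 1]
Step 8: demand=4,sold=1 ship[2->3]=1 ship[1->2]=1 ship[0->1]=1 prod=3 -> [24 6 5 1]
Step 9: demand=4,sold=1 ship[2->3]=1 ship[1->2]=1 ship[0->1]=1 prod=3 -> [26 6 5 1]
Step 10: demand=4,sold=1 ship[2->3]=1 ship[1->2]=1 ship[0->1]=1 prod=3 -> [28 6 5 1]
Step 11: demand=4,sold=1 ship[2->3]=1 ship[1->2]=1 ship[0->1]=1 prod=3 -> [30 6 5 1]
Step 12: demand=4,sold=1 ship[2->3]=1 ship[1->2]=1 ship[0->1]=1 prod=3 -> [32 6 5 1]
First stockout at step 5

5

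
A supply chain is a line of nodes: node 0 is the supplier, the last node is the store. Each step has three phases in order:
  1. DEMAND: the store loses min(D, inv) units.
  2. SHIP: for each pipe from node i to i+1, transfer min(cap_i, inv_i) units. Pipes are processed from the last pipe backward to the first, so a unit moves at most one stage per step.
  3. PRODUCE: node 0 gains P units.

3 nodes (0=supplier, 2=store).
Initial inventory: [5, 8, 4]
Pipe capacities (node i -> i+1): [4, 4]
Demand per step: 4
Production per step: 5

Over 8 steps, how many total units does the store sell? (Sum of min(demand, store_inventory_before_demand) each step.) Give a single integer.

Answer: 32

Derivation:
Step 1: sold=4 (running total=4) -> [6 8 4]
Step 2: sold=4 (running total=8) -> [7 8 4]
Step 3: sold=4 (running total=12) -> [8 8 4]
Step 4: sold=4 (running total=16) -> [9 8 4]
Step 5: sold=4 (running total=20) -> [10 8 4]
Step 6: sold=4 (running total=24) -> [11 8 4]
Step 7: sold=4 (running total=28) -> [12 8 4]
Step 8: sold=4 (running total=32) -> [13 8 4]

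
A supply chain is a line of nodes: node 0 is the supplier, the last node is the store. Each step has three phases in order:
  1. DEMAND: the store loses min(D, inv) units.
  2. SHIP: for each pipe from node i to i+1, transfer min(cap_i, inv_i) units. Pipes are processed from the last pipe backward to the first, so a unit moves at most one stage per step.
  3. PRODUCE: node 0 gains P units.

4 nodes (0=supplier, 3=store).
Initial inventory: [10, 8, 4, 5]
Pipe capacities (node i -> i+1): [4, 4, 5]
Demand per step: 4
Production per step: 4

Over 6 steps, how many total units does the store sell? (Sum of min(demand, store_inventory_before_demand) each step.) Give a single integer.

Answer: 24

Derivation:
Step 1: sold=4 (running total=4) -> [10 8 4 5]
Step 2: sold=4 (running total=8) -> [10 8 4 5]
Step 3: sold=4 (running total=12) -> [10 8 4 5]
Step 4: sold=4 (running total=16) -> [10 8 4 5]
Step 5: sold=4 (running total=20) -> [10 8 4 5]
Step 6: sold=4 (running total=24) -> [10 8 4 5]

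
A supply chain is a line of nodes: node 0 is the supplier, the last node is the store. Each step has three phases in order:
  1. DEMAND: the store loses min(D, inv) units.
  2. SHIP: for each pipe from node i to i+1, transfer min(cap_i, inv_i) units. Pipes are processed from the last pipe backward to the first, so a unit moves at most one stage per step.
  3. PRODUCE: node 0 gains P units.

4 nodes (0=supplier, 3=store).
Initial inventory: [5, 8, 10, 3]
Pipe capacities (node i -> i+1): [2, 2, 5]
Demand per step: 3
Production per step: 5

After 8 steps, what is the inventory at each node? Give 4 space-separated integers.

Step 1: demand=3,sold=3 ship[2->3]=5 ship[1->2]=2 ship[0->1]=2 prod=5 -> inv=[8 8 7 5]
Step 2: demand=3,sold=3 ship[2->3]=5 ship[1->2]=2 ship[0->1]=2 prod=5 -> inv=[11 8 4 7]
Step 3: demand=3,sold=3 ship[2->3]=4 ship[1->2]=2 ship[0->1]=2 prod=5 -> inv=[14 8 2 8]
Step 4: demand=3,sold=3 ship[2->3]=2 ship[1->2]=2 ship[0->1]=2 prod=5 -> inv=[17 8 2 7]
Step 5: demand=3,sold=3 ship[2->3]=2 ship[1->2]=2 ship[0->1]=2 prod=5 -> inv=[20 8 2 6]
Step 6: demand=3,sold=3 ship[2->3]=2 ship[1->2]=2 ship[0->1]=2 prod=5 -> inv=[23 8 2 5]
Step 7: demand=3,sold=3 ship[2->3]=2 ship[1->2]=2 ship[0->1]=2 prod=5 -> inv=[26 8 2 4]
Step 8: demand=3,sold=3 ship[2->3]=2 ship[1->2]=2 ship[0->1]=2 prod=5 -> inv=[29 8 2 3]

29 8 2 3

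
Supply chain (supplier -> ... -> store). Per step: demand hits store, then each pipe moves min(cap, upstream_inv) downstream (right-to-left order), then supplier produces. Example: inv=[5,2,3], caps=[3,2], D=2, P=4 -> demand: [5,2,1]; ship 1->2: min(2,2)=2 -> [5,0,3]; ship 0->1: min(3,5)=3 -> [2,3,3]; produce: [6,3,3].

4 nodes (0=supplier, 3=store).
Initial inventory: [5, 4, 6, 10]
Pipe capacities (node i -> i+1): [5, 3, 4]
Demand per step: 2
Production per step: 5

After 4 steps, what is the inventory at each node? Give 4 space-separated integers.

Step 1: demand=2,sold=2 ship[2->3]=4 ship[1->2]=3 ship[0->1]=5 prod=5 -> inv=[5 6 5 12]
Step 2: demand=2,sold=2 ship[2->3]=4 ship[1->2]=3 ship[0->1]=5 prod=5 -> inv=[5 8 4 14]
Step 3: demand=2,sold=2 ship[2->3]=4 ship[1->2]=3 ship[0->1]=5 prod=5 -> inv=[5 10 3 16]
Step 4: demand=2,sold=2 ship[2->3]=3 ship[1->2]=3 ship[0->1]=5 prod=5 -> inv=[5 12 3 17]

5 12 3 17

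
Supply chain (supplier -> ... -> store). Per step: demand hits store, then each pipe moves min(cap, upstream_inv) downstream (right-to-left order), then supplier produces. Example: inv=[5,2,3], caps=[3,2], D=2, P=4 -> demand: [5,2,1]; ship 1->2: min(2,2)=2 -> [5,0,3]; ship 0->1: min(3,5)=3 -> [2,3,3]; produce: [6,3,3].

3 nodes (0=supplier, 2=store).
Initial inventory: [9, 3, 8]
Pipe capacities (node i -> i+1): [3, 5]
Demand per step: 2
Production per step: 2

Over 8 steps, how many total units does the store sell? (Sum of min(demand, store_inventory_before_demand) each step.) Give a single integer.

Answer: 16

Derivation:
Step 1: sold=2 (running total=2) -> [8 3 9]
Step 2: sold=2 (running total=4) -> [7 3 10]
Step 3: sold=2 (running total=6) -> [6 3 11]
Step 4: sold=2 (running total=8) -> [5 3 12]
Step 5: sold=2 (running total=10) -> [4 3 13]
Step 6: sold=2 (running total=12) -> [3 3 14]
Step 7: sold=2 (running total=14) -> [2 3 15]
Step 8: sold=2 (running total=16) -> [2 2 16]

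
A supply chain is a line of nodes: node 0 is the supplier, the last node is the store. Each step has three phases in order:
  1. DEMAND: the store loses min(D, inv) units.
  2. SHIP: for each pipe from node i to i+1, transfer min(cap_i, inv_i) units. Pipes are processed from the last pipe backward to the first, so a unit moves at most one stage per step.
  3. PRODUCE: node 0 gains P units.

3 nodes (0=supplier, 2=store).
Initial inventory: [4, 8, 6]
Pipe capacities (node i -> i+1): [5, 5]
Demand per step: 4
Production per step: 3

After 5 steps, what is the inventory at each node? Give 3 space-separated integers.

Step 1: demand=4,sold=4 ship[1->2]=5 ship[0->1]=4 prod=3 -> inv=[3 7 7]
Step 2: demand=4,sold=4 ship[1->2]=5 ship[0->1]=3 prod=3 -> inv=[3 5 8]
Step 3: demand=4,sold=4 ship[1->2]=5 ship[0->1]=3 prod=3 -> inv=[3 3 9]
Step 4: demand=4,sold=4 ship[1->2]=3 ship[0->1]=3 prod=3 -> inv=[3 3 8]
Step 5: demand=4,sold=4 ship[1->2]=3 ship[0->1]=3 prod=3 -> inv=[3 3 7]

3 3 7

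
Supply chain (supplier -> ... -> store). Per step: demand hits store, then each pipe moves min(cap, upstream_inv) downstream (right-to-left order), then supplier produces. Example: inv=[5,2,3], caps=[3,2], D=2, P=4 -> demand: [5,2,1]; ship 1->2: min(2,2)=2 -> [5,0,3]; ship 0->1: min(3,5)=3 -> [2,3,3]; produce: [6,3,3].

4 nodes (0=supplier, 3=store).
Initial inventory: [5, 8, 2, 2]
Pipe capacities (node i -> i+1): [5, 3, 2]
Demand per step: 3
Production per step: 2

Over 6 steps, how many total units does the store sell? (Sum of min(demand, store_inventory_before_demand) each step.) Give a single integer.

Step 1: sold=2 (running total=2) -> [2 10 3 2]
Step 2: sold=2 (running total=4) -> [2 9 4 2]
Step 3: sold=2 (running total=6) -> [2 8 5 2]
Step 4: sold=2 (running total=8) -> [2 7 6 2]
Step 5: sold=2 (running total=10) -> [2 6 7 2]
Step 6: sold=2 (running total=12) -> [2 5 8 2]

Answer: 12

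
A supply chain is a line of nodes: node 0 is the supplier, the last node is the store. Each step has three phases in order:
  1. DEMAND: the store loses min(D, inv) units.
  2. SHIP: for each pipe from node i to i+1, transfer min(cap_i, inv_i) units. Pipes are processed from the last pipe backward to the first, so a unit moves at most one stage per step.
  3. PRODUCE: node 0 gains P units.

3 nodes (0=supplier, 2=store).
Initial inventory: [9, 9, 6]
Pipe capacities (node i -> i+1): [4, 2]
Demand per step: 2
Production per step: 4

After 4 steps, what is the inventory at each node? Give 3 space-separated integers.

Step 1: demand=2,sold=2 ship[1->2]=2 ship[0->1]=4 prod=4 -> inv=[9 11 6]
Step 2: demand=2,sold=2 ship[1->2]=2 ship[0->1]=4 prod=4 -> inv=[9 13 6]
Step 3: demand=2,sold=2 ship[1->2]=2 ship[0->1]=4 prod=4 -> inv=[9 15 6]
Step 4: demand=2,sold=2 ship[1->2]=2 ship[0->1]=4 prod=4 -> inv=[9 17 6]

9 17 6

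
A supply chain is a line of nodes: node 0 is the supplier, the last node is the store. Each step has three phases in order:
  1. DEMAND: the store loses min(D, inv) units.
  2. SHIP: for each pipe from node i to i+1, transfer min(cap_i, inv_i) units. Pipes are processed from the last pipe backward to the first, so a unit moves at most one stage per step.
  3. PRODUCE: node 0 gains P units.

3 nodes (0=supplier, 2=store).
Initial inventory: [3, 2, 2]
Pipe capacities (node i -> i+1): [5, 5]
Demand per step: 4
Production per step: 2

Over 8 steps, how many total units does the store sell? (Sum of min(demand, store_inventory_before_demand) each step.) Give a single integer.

Step 1: sold=2 (running total=2) -> [2 3 2]
Step 2: sold=2 (running total=4) -> [2 2 3]
Step 3: sold=3 (running total=7) -> [2 2 2]
Step 4: sold=2 (running total=9) -> [2 2 2]
Step 5: sold=2 (running total=11) -> [2 2 2]
Step 6: sold=2 (running total=13) -> [2 2 2]
Step 7: sold=2 (running total=15) -> [2 2 2]
Step 8: sold=2 (running total=17) -> [2 2 2]

Answer: 17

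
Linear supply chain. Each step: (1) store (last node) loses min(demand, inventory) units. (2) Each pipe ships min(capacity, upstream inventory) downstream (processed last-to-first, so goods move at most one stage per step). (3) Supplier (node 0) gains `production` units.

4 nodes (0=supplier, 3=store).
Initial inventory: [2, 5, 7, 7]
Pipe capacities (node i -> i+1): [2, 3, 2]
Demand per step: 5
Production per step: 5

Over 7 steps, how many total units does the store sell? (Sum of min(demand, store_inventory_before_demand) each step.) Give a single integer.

Step 1: sold=5 (running total=5) -> [5 4 8 4]
Step 2: sold=4 (running total=9) -> [8 3 9 2]
Step 3: sold=2 (running total=11) -> [11 2 10 2]
Step 4: sold=2 (running total=13) -> [14 2 10 2]
Step 5: sold=2 (running total=15) -> [17 2 10 2]
Step 6: sold=2 (running total=17) -> [20 2 10 2]
Step 7: sold=2 (running total=19) -> [23 2 10 2]

Answer: 19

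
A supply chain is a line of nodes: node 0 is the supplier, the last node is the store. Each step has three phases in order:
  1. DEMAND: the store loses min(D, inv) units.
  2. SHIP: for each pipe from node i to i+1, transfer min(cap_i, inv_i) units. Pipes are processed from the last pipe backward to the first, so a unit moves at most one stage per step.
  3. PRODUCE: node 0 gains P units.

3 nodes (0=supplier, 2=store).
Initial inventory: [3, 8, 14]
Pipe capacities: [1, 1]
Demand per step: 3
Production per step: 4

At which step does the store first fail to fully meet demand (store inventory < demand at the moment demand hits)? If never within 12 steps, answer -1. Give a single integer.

Step 1: demand=3,sold=3 ship[1->2]=1 ship[0->1]=1 prod=4 -> [6 8 12]
Step 2: demand=3,sold=3 ship[1->2]=1 ship[0->1]=1 prod=4 -> [9 8 10]
Step 3: demand=3,sold=3 ship[1->2]=1 ship[0->1]=1 prod=4 -> [12 8 8]
Step 4: demand=3,sold=3 ship[1->2]=1 ship[0->1]=1 prod=4 -> [15 8 6]
Step 5: demand=3,sold=3 ship[1->2]=1 ship[0->1]=1 prod=4 -> [18 8 4]
Step 6: demand=3,sold=3 ship[1->2]=1 ship[0->1]=1 prod=4 -> [21 8 2]
Step 7: demand=3,sold=2 ship[1->2]=1 ship[0->1]=1 prod=4 -> [24 8 1]
Step 8: demand=3,sold=1 ship[1->2]=1 ship[0->1]=1 prod=4 -> [27 8 1]
Step 9: demand=3,sold=1 ship[1->2]=1 ship[0->1]=1 prod=4 -> [30 8 1]
Step 10: demand=3,sold=1 ship[1->2]=1 ship[0->1]=1 prod=4 -> [33 8 1]
Step 11: demand=3,sold=1 ship[1->2]=1 ship[0->1]=1 prod=4 -> [36 8 1]
Step 12: demand=3,sold=1 ship[1->2]=1 ship[0->1]=1 prod=4 -> [39 8 1]
First stockout at step 7

7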